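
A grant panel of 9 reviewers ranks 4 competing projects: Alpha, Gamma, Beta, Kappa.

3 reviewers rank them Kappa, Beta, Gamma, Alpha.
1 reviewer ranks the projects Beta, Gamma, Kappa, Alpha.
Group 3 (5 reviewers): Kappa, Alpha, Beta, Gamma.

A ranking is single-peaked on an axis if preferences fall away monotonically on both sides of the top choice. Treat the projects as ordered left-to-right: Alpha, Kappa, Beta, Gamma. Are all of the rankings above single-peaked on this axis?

yes

Axis positions: Alpha=1, Kappa=2, Beta=3, Gamma=4.
Group 1 (peak Kappa at position 2): ranking walks positions 2-3-4-1, expanding outward from the peak — single-peaked.
Group 2 (peak Beta at position 3): ranking walks positions 3-4-2-1, expanding outward from the peak — single-peaked.
Group 3 (peak Kappa at position 2): ranking walks positions 2-1-3-4, expanding outward from the peak — single-peaked.
Every ranking is single-peaked on this axis.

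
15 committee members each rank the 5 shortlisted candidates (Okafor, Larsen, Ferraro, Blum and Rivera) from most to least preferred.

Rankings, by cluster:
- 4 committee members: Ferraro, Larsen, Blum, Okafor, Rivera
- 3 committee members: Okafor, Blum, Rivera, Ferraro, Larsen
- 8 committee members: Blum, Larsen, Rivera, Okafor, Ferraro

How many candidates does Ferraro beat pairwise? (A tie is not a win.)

0

Ferraro against each rival (15 committee members):
Ferraro vs Okafor: Ferraro preferred on 4 ballots; Okafor wins 11–4.
Ferraro vs Larsen: Ferraro is ranked higher on 4+3 = 7 ballots, Larsen on 8. Larsen wins 8–7.
Ferraro vs Blum: Blum, 11–4.
Ferraro vs Rivera: Rivera wins 11–4.
Ferraro beats no one; loses to Okafor, Larsen, Blum, Rivera — 0 pairwise wins.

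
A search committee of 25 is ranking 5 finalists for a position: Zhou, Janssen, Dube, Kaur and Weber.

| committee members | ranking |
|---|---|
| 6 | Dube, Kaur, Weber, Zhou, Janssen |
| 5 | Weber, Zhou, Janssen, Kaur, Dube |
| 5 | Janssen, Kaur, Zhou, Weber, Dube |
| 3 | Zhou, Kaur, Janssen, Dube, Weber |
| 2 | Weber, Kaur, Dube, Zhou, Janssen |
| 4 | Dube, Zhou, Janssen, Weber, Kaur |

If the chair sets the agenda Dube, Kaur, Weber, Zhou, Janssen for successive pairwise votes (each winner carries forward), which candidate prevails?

Round 1: Dube vs Kaur — 10–15, Kaur advances.
Round 2: Kaur vs Weber — 14–11, Kaur advances.
Round 3: Kaur vs Zhou — 13–12, Kaur advances.
Round 4: Kaur vs Janssen — 11–14, Janssen advances.
Janssen survives the agenda.

Janssen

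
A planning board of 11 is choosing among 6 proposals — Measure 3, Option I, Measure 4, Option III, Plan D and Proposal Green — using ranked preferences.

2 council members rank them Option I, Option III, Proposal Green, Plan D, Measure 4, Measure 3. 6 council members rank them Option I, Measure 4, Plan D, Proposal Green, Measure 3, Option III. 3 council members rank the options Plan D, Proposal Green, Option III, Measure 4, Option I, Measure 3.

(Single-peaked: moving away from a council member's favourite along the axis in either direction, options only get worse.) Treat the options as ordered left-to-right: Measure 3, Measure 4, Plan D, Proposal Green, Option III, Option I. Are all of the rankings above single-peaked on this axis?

no

Axis positions: Measure 3=1, Measure 4=2, Plan D=3, Proposal Green=4, Option III=5, Option I=6.
Group 1 (peak Option I at position 6): ranking walks positions 6-5-4-3-2-1, expanding outward from the peak — single-peaked.
Group 2: ranking walks positions 6-2-3-4-1-5; Measure 4 is ranked above Option III even though Option III lies between Measure 4 and the peak Option I on the axis — preferences dip and rise again. Not single-peaked.
Group 3 (peak Plan D at position 3): ranking walks positions 3-4-5-2-6-1, expanding outward from the peak — single-peaked.
Group 2 violates single-peakedness, so the profile is not single-peaked on this axis.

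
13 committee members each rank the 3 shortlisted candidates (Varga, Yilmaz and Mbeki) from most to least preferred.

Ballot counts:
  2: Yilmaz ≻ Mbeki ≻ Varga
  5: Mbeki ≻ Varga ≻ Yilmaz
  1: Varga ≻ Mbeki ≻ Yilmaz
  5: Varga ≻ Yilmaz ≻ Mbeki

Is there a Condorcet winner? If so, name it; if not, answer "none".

none

Head-to-head results (13 committee members):
Varga–Yilmaz: Varga 11–2.
Varga–Mbeki: Mbeki 7–6.
Yilmaz vs Mbeki: 7 to 6, Yilmaz.
Each candidate drops at least one matchup (Varga loses to Mbeki; Yilmaz loses to Varga; Mbeki loses to Yilmaz); the cycle Varga > Yilmaz > Mbeki > Varga rules out a Condorcet winner.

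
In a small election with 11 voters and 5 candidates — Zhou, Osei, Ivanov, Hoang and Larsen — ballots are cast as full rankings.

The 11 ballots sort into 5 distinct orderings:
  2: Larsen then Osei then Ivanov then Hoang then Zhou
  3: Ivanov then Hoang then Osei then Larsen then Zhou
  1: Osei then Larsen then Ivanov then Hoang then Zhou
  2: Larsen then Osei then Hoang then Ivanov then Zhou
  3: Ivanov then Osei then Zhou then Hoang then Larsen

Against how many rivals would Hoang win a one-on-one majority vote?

2

Hoang against each rival (11 voters):
Hoang–Zhou: Hoang 8–3.
Hoang vs Osei: 3 for Hoang, 8 for Osei — Osei by 8–3.
Hoang vs Ivanov: Hoang preferred on 2 ballots; Ivanov wins 9–2.
Hoang vs Larsen: Hoang wins 6–5.
Hoang beats Zhou, Larsen; loses to Osei, Ivanov — 2 pairwise wins.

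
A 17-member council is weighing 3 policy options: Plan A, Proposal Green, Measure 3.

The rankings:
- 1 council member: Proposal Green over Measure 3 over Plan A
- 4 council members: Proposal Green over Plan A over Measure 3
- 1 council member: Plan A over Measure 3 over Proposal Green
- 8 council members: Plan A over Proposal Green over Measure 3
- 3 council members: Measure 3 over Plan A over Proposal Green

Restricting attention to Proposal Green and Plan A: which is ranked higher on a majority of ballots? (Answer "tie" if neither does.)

Plan A

Ballots ranking Proposal Green above Plan A: 1 + 4 = 5.
Ballots ranking Plan A above Proposal Green: 17 − 5 = 12.
Plan A wins the head-to-head 12–5.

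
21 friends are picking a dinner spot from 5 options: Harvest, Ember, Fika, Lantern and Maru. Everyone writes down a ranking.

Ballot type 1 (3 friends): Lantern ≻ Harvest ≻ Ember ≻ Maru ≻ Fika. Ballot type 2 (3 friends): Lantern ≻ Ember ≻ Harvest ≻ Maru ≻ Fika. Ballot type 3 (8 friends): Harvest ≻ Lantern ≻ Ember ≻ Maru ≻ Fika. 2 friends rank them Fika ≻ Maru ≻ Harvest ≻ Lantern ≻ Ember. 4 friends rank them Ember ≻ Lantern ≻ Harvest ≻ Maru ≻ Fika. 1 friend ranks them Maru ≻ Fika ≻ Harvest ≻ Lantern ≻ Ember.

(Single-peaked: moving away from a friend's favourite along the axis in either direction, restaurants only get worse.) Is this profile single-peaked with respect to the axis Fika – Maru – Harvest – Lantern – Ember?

yes

Axis positions: Fika=1, Maru=2, Harvest=3, Lantern=4, Ember=5.
Ballot type 1 (peak Lantern at position 4): ranking walks positions 4-3-5-2-1, expanding outward from the peak — single-peaked.
Ballot type 2 (peak Lantern at position 4): ranking walks positions 4-5-3-2-1, expanding outward from the peak — single-peaked.
Ballot type 3 (peak Harvest at position 3): ranking walks positions 3-4-5-2-1, expanding outward from the peak — single-peaked.
Ballot type 4 (peak Fika at position 1): ranking walks positions 1-2-3-4-5, expanding outward from the peak — single-peaked.
Ballot type 5 (peak Ember at position 5): ranking walks positions 5-4-3-2-1, expanding outward from the peak — single-peaked.
Ballot type 6 (peak Maru at position 2): ranking walks positions 2-1-3-4-5, expanding outward from the peak — single-peaked.
Every ranking is single-peaked on this axis.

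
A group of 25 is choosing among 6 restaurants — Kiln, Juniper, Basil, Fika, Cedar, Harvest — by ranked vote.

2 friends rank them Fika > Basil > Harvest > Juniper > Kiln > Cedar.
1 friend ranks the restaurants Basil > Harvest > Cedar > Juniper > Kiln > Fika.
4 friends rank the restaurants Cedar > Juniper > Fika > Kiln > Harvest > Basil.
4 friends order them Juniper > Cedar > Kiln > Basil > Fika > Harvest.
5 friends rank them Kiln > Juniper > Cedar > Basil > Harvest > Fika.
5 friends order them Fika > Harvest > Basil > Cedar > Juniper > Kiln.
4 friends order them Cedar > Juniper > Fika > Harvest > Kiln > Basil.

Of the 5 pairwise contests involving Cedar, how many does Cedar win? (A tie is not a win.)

5

Cedar against each rival (25 friends):
Cedar vs Kiln: Cedar wins 18–7.
Cedar vs Juniper: Cedar is ranked higher on 1+4+5+4 = 14 ballots, Juniper on 11. Cedar wins 14–11.
Cedar vs Basil: 17 to 8, Cedar.
Cedar vs Fika: 18 to 7, Cedar.
Cedar vs Harvest: Cedar wins 17–8.
Cedar beats Kiln, Juniper, Basil, Fika, Harvest — 5 pairwise wins.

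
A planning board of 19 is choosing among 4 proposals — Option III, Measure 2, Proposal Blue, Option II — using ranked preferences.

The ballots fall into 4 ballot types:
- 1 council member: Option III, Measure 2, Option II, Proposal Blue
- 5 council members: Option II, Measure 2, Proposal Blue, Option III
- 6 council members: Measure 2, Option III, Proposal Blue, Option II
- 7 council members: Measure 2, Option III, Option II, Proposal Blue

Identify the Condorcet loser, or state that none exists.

Proposal Blue

Head-to-head results (19 council members):
Option III–Measure 2: Measure 2 18–1.
Option III vs Proposal Blue: Option III is ranked higher on 1+6+7 = 14 ballots, Proposal Blue on 5. Option III wins 14–5.
Option III vs Option II: Option III preferred on 1+6+7 = 14 ballots; Option III wins 14–5.
Measure 2–Proposal Blue: Measure 2 19–0.
Measure 2 vs Option II: 14 to 5, Measure 2.
Proposal Blue vs Option II: 6 to 13, Option II.
Proposal Blue is beaten in every head-to-head and is the Condorcet loser.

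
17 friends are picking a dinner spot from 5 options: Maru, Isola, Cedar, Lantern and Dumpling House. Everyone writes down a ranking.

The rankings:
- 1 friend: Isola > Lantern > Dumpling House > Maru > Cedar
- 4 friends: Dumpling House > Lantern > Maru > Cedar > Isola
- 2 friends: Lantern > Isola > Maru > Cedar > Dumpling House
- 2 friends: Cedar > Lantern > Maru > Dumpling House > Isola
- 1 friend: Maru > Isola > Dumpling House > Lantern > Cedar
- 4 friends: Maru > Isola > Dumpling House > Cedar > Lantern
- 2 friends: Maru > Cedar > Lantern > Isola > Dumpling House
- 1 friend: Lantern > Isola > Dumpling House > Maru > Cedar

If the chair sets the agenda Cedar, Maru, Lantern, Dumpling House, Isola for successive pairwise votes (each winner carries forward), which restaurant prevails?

Round 1: Cedar vs Maru — 2–15, Maru advances.
Round 2: Maru vs Lantern — 7–10, Lantern advances.
Round 3: Lantern vs Dumpling House — 8–9, Dumpling House advances.
Round 4: Dumpling House vs Isola — 6–11, Isola advances.
Isola survives the agenda.

Isola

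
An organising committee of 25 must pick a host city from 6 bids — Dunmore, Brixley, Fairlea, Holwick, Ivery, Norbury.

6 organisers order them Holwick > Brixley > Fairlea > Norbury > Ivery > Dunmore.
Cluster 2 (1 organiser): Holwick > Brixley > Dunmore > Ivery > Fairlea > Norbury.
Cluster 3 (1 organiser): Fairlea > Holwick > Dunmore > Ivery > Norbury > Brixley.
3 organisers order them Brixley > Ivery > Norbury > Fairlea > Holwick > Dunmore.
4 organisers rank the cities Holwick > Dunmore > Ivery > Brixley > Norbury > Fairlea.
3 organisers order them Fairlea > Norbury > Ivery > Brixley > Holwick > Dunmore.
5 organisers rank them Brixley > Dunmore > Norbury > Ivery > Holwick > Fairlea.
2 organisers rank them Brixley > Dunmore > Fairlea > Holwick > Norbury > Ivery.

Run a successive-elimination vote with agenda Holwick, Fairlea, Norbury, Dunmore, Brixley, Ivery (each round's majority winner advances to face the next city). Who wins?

Round 1: Holwick vs Fairlea — 16–9, Holwick advances.
Round 2: Holwick vs Norbury — 14–11, Holwick advances.
Round 3: Holwick vs Dunmore — 18–7, Holwick advances.
Round 4: Holwick vs Brixley — 12–13, Brixley advances.
Round 5: Brixley vs Ivery — 17–8, Brixley advances.
Brixley survives the agenda.

Brixley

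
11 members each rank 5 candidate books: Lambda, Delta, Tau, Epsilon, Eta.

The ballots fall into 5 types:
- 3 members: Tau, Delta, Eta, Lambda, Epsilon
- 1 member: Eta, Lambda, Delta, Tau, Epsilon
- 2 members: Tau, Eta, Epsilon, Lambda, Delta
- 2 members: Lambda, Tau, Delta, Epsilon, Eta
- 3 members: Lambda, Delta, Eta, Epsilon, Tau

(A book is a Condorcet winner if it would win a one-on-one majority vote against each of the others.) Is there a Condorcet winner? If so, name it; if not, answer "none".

Check each pair by majority over 11 ballots:
Lambda vs Delta: Lambda wins 8–3.
Lambda–Tau: Lambda 6–5.
Lambda vs Epsilon: Lambda wins 9–2.
Lambda–Eta: Eta 6–5.
Delta vs Tau: Tau wins 7–4.
Delta–Epsilon: Delta 9–2.
Delta vs Eta: Delta wins 8–3.
Tau–Epsilon: Tau 8–3.
Tau vs Eta: Tau, 7–4.
Epsilon vs Eta: Eta, 9–2.
Each book drops at least one matchup (Lambda loses to Eta; Delta loses to Lambda; Tau loses to Lambda; Epsilon loses to Lambda; Eta loses to Delta); the cycle Lambda → Delta → Eta → Lambda rules out a Condorcet winner.

none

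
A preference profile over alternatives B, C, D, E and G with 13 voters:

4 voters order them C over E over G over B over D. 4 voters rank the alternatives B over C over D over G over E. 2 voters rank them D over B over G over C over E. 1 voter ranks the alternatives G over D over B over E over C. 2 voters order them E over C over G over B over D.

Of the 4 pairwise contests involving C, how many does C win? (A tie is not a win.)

C against each rival (13 voters):
C vs B: B wins 7–6.
C vs D: 4+4+2 = 10 for C, 3 for D — C by 10–3.
C vs E: 4+4+2 = 10 for C, 3 for E — C by 10–3.
C vs G: 10 to 3, C.
C beats D, E, G; loses to B — 3 pairwise wins.

3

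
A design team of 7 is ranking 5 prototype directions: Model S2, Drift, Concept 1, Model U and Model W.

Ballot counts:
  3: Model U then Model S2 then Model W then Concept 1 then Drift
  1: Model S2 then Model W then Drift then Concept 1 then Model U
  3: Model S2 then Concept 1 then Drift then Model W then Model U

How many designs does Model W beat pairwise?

Model W against each rival (7 engineers):
Model W vs Model S2: 0 to 7, Model S2.
Model W vs Drift: Model W wins 4–3.
Model W vs Concept 1: Model W, 4–3.
Model W vs Model U: Model W wins 4–3.
Model W beats Drift, Concept 1, Model U; loses to Model S2 — 3 pairwise wins.

3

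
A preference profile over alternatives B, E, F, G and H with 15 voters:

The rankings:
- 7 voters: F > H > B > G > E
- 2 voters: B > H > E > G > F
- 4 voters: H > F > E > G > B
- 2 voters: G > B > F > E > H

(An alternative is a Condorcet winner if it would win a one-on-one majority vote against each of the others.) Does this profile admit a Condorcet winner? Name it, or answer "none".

Head-to-head results (15 voters):
B vs E: 11 to 4, B.
B vs F: B is ranked higher on 2+2 = 4 ballots, F on 11. F wins 11–4.
B vs G: B is ranked higher on 7+2 = 9 ballots, G on 6. B wins 9–6.
B vs H: 2+2 = 4 for B, 11 for H — H by 11–4.
E vs F: 2 for E, 13 for F — F by 13–2.
E vs G: 2+4 = 6 for E, 9 for G — G by 9–6.
E vs H: 2 to 13, H.
F vs G: F preferred on 7+4 = 11 ballots; F wins 11–4.
F vs H: F preferred on 7+2 = 9 ballots; F wins 9–6.
G vs H: 2 to 13, H.
F beats each of B, E, G, H — F is the Condorcet winner.

F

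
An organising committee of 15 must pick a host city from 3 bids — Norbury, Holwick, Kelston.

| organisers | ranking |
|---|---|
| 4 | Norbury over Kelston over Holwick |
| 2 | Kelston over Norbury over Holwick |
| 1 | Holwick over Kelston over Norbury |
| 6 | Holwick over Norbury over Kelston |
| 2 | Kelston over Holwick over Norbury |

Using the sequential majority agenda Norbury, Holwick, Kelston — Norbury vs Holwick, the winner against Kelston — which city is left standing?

Kelston

Round 1: Norbury vs Holwick — 6–9, Holwick advances.
Round 2: Holwick vs Kelston — 7–8, Kelston advances.
Kelston survives the agenda.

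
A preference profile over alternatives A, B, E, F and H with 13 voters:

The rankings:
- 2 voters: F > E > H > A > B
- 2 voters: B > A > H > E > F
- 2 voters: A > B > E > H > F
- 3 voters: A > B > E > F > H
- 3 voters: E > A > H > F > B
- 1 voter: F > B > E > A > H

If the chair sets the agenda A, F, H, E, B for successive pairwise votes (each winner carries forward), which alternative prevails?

Round 1: A vs F — 10–3, A advances.
Round 2: A vs H — 11–2, A advances.
Round 3: A vs E — 7–6, A advances.
Round 4: A vs B — 10–3, A advances.
A survives the agenda.

A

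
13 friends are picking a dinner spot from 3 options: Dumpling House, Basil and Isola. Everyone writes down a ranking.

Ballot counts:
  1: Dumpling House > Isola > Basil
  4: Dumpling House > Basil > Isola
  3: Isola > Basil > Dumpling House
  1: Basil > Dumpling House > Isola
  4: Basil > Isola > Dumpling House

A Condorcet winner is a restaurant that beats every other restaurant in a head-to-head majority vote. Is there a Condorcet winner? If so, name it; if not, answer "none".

Basil

Check each pair by majority over 13 ballots:
Dumpling House vs Basil: Dumpling House is ranked higher on 1+4 = 5 ballots, Basil on 8. Basil wins 8–5.
Dumpling House vs Isola: Dumpling House is ranked higher on 1+4+1 = 6 ballots, Isola on 7. Isola wins 7–6.
Basil vs Isola: Basil preferred on 4+1+4 = 9 ballots; Basil wins 9–4.
Only Basil has no losses; Basil is the Condorcet winner.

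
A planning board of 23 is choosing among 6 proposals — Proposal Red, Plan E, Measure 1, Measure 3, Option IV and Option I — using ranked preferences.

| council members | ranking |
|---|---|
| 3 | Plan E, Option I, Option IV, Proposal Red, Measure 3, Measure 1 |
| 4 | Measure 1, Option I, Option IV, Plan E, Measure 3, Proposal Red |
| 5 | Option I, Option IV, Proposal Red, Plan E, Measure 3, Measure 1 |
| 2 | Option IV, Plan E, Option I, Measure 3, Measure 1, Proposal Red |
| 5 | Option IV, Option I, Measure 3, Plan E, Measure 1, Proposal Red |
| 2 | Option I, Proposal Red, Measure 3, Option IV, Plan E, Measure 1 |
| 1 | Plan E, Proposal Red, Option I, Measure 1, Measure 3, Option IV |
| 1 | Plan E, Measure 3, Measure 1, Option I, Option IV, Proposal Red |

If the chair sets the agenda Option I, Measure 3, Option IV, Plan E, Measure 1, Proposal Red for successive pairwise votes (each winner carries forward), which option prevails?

Option I

Round 1: Option I vs Measure 3 — 22–1, Option I advances.
Round 2: Option I vs Option IV — 16–7, Option I advances.
Round 3: Option I vs Plan E — 16–7, Option I advances.
Round 4: Option I vs Measure 1 — 18–5, Option I advances.
Round 5: Option I vs Proposal Red — 22–1, Option I advances.
The agenda winner is Option I.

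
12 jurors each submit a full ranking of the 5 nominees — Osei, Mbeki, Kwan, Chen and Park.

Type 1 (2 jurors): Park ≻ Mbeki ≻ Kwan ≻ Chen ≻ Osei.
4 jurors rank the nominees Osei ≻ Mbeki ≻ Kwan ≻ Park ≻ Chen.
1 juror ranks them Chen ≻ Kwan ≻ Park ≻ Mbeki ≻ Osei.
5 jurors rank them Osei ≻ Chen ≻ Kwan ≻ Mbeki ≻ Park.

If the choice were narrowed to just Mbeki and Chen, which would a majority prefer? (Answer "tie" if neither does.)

tie

Ballots ranking Mbeki above Chen: 2 + 4 = 6.
Ballots ranking Chen above Mbeki: 12 − 6 = 6.
6–6: the pair ties.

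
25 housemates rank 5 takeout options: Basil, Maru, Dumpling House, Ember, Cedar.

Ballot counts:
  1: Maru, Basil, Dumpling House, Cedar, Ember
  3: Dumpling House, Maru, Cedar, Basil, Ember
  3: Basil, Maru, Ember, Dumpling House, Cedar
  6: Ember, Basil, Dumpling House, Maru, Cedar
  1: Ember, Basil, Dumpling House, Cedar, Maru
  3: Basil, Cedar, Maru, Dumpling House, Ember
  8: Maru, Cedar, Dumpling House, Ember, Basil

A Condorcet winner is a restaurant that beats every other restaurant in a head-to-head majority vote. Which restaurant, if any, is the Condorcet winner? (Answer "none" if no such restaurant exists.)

Head-to-head results (25 friends):
Basil vs Maru: Basil preferred on 3+6+1+3 = 13 ballots; Basil wins 13–12.
Basil vs Dumpling House: Basil preferred on 1+3+6+1+3 = 14 ballots; Basil wins 14–11.
Basil vs Ember: 1+3+3+3 = 10 for Basil, 15 for Ember — Ember by 15–10.
Basil vs Cedar: 1+3+6+1+3 = 14 for Basil, 11 for Cedar — Basil by 14–11.
Maru vs Dumpling House: 15 to 10, Maru.
Maru vs Ember: Maru is ranked higher on 1+3+3+3+8 = 18 ballots, Ember on 7. Maru wins 18–7.
Maru vs Cedar: 1+3+3+6+8 = 21 for Maru, 4 for Cedar — Maru by 21–4.
Dumpling House vs Ember: Dumpling House preferred on 1+3+3+8 = 15 ballots; Dumpling House wins 15–10.
Dumpling House vs Cedar: 14 to 11, Dumpling House.
Ember vs Cedar: 10 to 15, Cedar.
No restaurant is unbeaten: Basil loses to Ember; Maru loses to Basil; Dumpling House loses to Basil; Ember loses to Maru; Cedar loses to Basil. In particular Basil → Maru → Ember → Basil is a majority cycle — no Condorcet winner exists.

none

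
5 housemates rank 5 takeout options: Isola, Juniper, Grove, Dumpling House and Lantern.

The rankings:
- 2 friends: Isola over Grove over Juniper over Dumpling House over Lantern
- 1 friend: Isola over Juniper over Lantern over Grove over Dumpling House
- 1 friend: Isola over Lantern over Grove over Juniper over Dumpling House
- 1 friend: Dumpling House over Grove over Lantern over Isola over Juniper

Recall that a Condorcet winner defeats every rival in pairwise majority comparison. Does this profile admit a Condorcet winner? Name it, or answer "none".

Isola

Check each pair by majority over 5 ballots:
Isola–Juniper: Isola 5–0.
Isola vs Grove: Isola, 4–1.
Isola–Dumpling House: Isola 4–1.
Isola–Lantern: Isola 4–1.
Juniper vs Grove: Grove wins 4–1.
Juniper vs Dumpling House: Juniper, 4–1.
Juniper vs Lantern: Juniper wins 3–2.
Grove vs Dumpling House: Grove wins 4–1.
Grove–Lantern: Grove 3–2.
Dumpling House vs Lantern: Dumpling House wins 3–2.
Only Isola has no losses; Isola is the Condorcet winner.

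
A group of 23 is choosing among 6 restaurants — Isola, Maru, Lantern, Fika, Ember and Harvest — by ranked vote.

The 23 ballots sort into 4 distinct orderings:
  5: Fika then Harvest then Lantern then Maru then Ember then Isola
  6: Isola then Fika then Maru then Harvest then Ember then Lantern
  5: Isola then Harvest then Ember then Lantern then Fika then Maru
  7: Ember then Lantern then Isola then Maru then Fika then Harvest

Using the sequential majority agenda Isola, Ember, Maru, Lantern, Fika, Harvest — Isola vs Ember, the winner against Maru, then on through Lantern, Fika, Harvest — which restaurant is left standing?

Harvest

Round 1: Isola vs Ember — 11–12, Ember advances.
Round 2: Ember vs Maru — 12–11, Ember advances.
Round 3: Ember vs Lantern — 18–5, Ember advances.
Round 4: Ember vs Fika — 12–11, Ember advances.
Round 5: Ember vs Harvest — 7–16, Harvest advances.
The agenda winner is Harvest.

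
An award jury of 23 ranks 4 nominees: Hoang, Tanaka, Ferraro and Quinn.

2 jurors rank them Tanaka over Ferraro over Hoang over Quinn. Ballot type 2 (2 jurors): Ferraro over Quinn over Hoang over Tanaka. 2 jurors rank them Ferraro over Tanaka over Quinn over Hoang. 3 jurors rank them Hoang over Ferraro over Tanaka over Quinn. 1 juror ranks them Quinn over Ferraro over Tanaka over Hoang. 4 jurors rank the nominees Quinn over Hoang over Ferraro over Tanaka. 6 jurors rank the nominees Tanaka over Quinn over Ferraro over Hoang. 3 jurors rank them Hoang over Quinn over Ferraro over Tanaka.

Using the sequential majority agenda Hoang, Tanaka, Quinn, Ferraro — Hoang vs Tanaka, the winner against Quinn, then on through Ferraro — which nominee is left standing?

Quinn

Round 1: Hoang vs Tanaka — 12–11, Hoang advances.
Round 2: Hoang vs Quinn — 8–15, Quinn advances.
Round 3: Quinn vs Ferraro — 14–9, Quinn advances.
Quinn survives the agenda.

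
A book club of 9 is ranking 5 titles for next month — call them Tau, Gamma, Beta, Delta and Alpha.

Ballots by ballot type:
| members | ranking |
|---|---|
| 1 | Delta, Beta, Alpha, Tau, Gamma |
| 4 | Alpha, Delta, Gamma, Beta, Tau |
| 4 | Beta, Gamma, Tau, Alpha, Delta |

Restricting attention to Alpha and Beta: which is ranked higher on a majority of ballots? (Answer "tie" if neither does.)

Ballots ranking Alpha above Beta: 4.
Ballots ranking Beta above Alpha: 9 − 4 = 5.
Beta wins the head-to-head 5–4.

Beta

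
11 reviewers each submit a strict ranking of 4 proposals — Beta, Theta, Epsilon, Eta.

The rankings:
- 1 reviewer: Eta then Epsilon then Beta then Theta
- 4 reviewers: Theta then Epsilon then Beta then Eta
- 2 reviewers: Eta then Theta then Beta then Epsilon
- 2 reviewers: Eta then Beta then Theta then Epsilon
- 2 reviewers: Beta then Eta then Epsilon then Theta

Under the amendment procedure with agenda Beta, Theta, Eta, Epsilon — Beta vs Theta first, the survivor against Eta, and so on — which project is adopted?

Eta

Round 1: Beta vs Theta — 5–6, Theta advances.
Round 2: Theta vs Eta — 4–7, Eta advances.
Round 3: Eta vs Epsilon — 7–4, Eta advances.
The agenda winner is Eta.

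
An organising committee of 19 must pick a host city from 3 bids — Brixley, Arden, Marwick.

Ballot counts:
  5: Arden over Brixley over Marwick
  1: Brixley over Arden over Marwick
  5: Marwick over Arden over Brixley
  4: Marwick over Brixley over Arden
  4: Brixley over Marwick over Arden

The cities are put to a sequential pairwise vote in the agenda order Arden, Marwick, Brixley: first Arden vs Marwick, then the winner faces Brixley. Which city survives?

Brixley

Round 1: Arden vs Marwick — 6–13, Marwick advances.
Round 2: Marwick vs Brixley — 9–10, Brixley advances.
Brixley survives the agenda.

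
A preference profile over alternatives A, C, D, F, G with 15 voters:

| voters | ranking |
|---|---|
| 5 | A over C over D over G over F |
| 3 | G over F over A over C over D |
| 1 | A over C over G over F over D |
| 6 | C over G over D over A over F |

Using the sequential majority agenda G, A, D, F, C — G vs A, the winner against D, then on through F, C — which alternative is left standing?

Round 1: G vs A — 9–6, G advances.
Round 2: G vs D — 10–5, G advances.
Round 3: G vs F — 15–0, G advances.
Round 4: G vs C — 3–12, C advances.
C survives the agenda.

C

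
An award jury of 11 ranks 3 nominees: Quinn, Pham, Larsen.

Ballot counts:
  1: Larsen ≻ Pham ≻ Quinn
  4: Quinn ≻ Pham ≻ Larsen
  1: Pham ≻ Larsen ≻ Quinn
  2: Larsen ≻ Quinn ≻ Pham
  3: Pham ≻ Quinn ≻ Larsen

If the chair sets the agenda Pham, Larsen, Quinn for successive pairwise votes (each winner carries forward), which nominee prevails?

Round 1: Pham vs Larsen — 8–3, Pham advances.
Round 2: Pham vs Quinn — 5–6, Quinn advances.
The agenda winner is Quinn.

Quinn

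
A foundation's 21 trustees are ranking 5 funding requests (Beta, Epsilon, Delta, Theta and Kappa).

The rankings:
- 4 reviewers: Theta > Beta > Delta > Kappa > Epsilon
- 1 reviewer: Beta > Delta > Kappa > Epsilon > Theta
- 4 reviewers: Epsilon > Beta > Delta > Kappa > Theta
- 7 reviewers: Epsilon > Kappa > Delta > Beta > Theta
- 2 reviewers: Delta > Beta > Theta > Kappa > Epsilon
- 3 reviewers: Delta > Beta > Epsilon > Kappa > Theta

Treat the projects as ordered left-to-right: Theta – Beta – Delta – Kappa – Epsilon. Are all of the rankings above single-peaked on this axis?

Axis positions: Theta=1, Beta=2, Delta=3, Kappa=4, Epsilon=5.
Group 1 (peak Theta at position 1): ranking walks positions 1-2-3-4-5, expanding outward from the peak — single-peaked.
Group 2 (peak Beta at position 2): ranking walks positions 2-3-4-5-1, expanding outward from the peak — single-peaked.
Group 3: ranking walks positions 5-2-3-4-1; Beta is ranked above Kappa even though Kappa lies between Beta and the peak Epsilon on the axis — preferences dip and rise again. Not single-peaked.
Group 4 (peak Epsilon at position 5): ranking walks positions 5-4-3-2-1, expanding outward from the peak — single-peaked.
Group 5 (peak Delta at position 3): ranking walks positions 3-2-1-4-5, expanding outward from the peak — single-peaked.
Group 6: ranking walks positions 3-2-5-4-1; Epsilon is ranked above Kappa even though Kappa lies between Epsilon and the peak Delta on the axis — preferences dip and rise again. Not single-peaked.
Group 3 violates single-peakedness, so the profile is not single-peaked on this axis.

no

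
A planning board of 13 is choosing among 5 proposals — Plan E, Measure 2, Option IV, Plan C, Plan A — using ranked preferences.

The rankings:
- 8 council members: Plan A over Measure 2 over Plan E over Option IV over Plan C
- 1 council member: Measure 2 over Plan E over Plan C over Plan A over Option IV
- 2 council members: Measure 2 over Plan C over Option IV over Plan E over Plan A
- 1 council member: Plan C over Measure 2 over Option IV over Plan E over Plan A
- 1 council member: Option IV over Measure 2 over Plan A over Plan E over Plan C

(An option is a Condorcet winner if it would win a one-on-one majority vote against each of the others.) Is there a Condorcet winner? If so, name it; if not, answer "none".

Head-to-head results (13 council members):
Plan E vs Measure 2: 0 to 13, Measure 2.
Plan E vs Option IV: 9 to 4, Plan E.
Plan E vs Plan C: 10 to 3, Plan E.
Plan E vs Plan A: 4 to 9, Plan A.
Measure 2 vs Option IV: Measure 2 preferred on 8+1+2+1 = 12 ballots; Measure 2 wins 12–1.
Measure 2 vs Plan C: 12 to 1, Measure 2.
Measure 2 vs Plan A: Measure 2 preferred on 1+2+1+1 = 5 ballots; Plan A wins 8–5.
Option IV vs Plan C: Option IV preferred on 8+1 = 9 ballots; Option IV wins 9–4.
Option IV vs Plan A: 4 to 9, Plan A.
Plan C vs Plan A: Plan C preferred on 1+2+1 = 4 ballots; Plan A wins 9–4.
Plan A defeats every rival head-to-head and is the Condorcet winner.

Plan A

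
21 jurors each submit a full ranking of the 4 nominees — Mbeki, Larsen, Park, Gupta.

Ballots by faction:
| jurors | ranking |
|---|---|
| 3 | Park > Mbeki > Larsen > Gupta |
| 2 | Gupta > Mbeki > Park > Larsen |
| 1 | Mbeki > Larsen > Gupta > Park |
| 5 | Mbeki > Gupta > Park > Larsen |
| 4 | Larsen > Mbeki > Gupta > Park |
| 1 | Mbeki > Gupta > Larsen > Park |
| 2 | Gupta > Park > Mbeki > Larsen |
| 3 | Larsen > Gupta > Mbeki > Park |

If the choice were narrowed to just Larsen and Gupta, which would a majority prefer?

Larsen

Ballots ranking Larsen above Gupta: 3 + 1 + 4 + 3 = 11.
Ballots ranking Gupta above Larsen: 21 − 11 = 10.
Larsen wins the head-to-head 11–10.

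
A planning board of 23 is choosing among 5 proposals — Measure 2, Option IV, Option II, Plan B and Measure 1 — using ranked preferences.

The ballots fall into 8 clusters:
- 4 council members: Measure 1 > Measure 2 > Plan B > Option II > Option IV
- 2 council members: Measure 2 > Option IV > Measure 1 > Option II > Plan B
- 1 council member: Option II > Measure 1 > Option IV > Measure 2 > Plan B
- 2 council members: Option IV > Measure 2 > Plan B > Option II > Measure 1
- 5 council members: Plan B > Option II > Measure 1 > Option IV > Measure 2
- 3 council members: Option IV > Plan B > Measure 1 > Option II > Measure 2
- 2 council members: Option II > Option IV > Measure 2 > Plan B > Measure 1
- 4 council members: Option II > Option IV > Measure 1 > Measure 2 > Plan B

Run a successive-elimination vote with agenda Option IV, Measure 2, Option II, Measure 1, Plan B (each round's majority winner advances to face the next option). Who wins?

Plan B

Round 1: Option IV vs Measure 2 — 17–6, Option IV advances.
Round 2: Option IV vs Option II — 7–16, Option II advances.
Round 3: Option II vs Measure 1 — 14–9, Option II advances.
Round 4: Option II vs Plan B — 9–14, Plan B advances.
The agenda winner is Plan B.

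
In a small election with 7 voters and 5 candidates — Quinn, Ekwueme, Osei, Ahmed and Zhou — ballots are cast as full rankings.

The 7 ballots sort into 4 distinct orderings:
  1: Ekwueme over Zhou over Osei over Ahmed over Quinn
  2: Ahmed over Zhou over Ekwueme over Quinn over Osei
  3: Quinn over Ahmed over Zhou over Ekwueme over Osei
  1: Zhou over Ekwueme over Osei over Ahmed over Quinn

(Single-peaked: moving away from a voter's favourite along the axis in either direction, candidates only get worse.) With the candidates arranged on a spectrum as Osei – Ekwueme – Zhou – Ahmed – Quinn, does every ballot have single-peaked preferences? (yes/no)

yes

Axis positions: Osei=1, Ekwueme=2, Zhou=3, Ahmed=4, Quinn=5.
Group 1 (peak Ekwueme at position 2): ranking walks positions 2-3-1-4-5, expanding outward from the peak — single-peaked.
Group 2 (peak Ahmed at position 4): ranking walks positions 4-3-2-5-1, expanding outward from the peak — single-peaked.
Group 3 (peak Quinn at position 5): ranking walks positions 5-4-3-2-1, expanding outward from the peak — single-peaked.
Group 4 (peak Zhou at position 3): ranking walks positions 3-2-1-4-5, expanding outward from the peak — single-peaked.
Every ranking is single-peaked on this axis.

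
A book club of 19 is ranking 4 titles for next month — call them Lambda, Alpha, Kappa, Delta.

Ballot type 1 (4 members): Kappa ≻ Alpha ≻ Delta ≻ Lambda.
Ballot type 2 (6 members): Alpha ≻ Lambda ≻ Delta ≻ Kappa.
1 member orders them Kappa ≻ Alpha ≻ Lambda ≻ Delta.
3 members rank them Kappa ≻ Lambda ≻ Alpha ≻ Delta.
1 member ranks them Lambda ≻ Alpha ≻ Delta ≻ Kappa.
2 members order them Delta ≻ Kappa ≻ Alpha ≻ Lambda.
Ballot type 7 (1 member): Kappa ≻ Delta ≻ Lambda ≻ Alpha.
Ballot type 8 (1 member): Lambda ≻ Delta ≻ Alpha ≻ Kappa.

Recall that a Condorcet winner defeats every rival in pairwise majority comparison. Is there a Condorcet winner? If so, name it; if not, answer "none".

Head-to-head results (19 members):
Lambda vs Alpha: 6 to 13, Alpha.
Lambda vs Kappa: Lambda is ranked higher on 6+1+1 = 8 ballots, Kappa on 11. Kappa wins 11–8.
Lambda vs Delta: 6+1+3+1+1 = 12 for Lambda, 7 for Delta — Lambda by 12–7.
Alpha vs Kappa: Alpha is ranked higher on 6+1+1 = 8 ballots, Kappa on 11. Kappa wins 11–8.
Alpha vs Delta: 4+6+1+3+1 = 15 for Alpha, 4 for Delta — Alpha by 15–4.
Kappa vs Delta: 4+1+3+1 = 9 for Kappa, 10 for Delta — Delta by 10–9.
Each book drops at least one matchup (Lambda loses to Alpha; Alpha loses to Kappa; Kappa loses to Delta; Delta loses to Lambda); the cycle Lambda beats Delta beats Kappa beats Lambda rules out a Condorcet winner.

none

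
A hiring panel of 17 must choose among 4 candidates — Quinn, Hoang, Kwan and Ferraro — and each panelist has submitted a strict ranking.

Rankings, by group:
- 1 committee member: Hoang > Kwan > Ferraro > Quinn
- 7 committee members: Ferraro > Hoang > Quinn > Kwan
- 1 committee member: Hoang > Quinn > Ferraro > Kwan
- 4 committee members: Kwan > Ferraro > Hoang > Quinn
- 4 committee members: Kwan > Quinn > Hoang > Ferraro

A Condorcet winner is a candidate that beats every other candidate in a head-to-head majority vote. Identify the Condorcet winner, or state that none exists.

none

Head-to-head results (17 committee members):
Quinn vs Hoang: 4 for Quinn, 13 for Hoang — Hoang by 13–4.
Quinn vs Kwan: 8 to 9, Kwan.
Quinn vs Ferraro: Quinn is ranked higher on 1+4 = 5 ballots, Ferraro on 12. Ferraro wins 12–5.
Hoang vs Kwan: 1+7+1 = 9 for Hoang, 8 for Kwan — Hoang by 9–8.
Hoang vs Ferraro: 1+1+4 = 6 for Hoang, 11 for Ferraro — Ferraro by 11–6.
Kwan vs Ferraro: Kwan is ranked higher on 1+4+4 = 9 ballots, Ferraro on 8. Kwan wins 9–8.
Each candidate drops at least one matchup (Quinn loses to Hoang; Hoang loses to Ferraro; Kwan loses to Hoang; Ferraro loses to Kwan); the cycle Hoang > Kwan > Ferraro > Hoang rules out a Condorcet winner.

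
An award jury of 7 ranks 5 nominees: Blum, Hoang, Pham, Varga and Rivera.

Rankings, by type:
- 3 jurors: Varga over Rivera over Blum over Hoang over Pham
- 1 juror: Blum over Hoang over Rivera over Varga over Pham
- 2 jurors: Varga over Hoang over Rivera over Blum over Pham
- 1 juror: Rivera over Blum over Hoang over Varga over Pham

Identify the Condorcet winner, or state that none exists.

Pairwise majorities:
Blum–Hoang: Blum 5–2.
Blum vs Pham: Blum wins 7–0.
Blum vs Varga: Varga, 5–2.
Blum vs Rivera: Rivera, 6–1.
Hoang vs Pham: Hoang, 7–0.
Hoang vs Varga: Varga wins 5–2.
Hoang–Rivera: Rivera 4–3.
Pham vs Varga: Varga, 7–0.
Pham–Rivera: Rivera 7–0.
Varga vs Rivera: Varga wins 5–2.
Varga defeats every rival head-to-head and is the Condorcet winner.

Varga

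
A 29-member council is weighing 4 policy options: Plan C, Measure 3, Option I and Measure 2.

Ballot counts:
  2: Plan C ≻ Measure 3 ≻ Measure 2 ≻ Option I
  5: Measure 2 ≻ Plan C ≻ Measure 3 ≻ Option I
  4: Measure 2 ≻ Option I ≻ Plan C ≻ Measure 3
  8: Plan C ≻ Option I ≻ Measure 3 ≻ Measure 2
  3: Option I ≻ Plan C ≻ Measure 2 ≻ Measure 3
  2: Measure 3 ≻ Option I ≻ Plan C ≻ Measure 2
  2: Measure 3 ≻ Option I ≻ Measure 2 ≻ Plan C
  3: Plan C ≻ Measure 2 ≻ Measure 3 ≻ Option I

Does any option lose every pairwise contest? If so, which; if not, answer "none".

Measure 3

Pairwise majorities:
Plan C–Measure 3: Plan C 25–4.
Plan C vs Option I: Plan C wins 18–11.
Plan C vs Measure 2: Plan C preferred on 2+8+3+2+3 = 18 ballots; Plan C wins 18–11.
Measure 3 vs Option I: Option I, 15–14.
Measure 3 vs Measure 2: Measure 2, 15–14.
Option I vs Measure 2: Option I preferred on 8+3+2+2 = 15 ballots; Option I wins 15–14.
Measure 3 is beaten in every head-to-head and is the Condorcet loser.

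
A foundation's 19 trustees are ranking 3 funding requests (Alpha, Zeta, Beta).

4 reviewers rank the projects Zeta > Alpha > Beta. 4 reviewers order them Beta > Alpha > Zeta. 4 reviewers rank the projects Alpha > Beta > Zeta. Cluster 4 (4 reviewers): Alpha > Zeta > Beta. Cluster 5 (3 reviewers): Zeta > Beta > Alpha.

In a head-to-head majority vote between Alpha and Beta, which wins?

Ballots ranking Alpha above Beta: 4 + 4 + 4 = 12.
Ballots ranking Beta above Alpha: 19 − 12 = 7.
Alpha wins the head-to-head 12–7.

Alpha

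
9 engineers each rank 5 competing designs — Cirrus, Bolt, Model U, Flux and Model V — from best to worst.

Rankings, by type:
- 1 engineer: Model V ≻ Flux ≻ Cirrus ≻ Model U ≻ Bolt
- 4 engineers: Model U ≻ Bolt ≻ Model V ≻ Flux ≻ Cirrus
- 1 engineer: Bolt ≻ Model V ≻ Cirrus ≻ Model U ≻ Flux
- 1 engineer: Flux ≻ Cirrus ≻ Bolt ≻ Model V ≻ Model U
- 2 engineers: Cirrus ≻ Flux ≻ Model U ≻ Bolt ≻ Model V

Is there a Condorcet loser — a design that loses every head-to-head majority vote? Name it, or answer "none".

none

Pairwise majorities:
Cirrus vs Bolt: Bolt wins 5–4.
Cirrus–Model U: Cirrus 5–4.
Cirrus vs Flux: Cirrus is ranked higher on 1+2 = 3 ballots, Flux on 6. Flux wins 6–3.
Cirrus vs Model V: Model V wins 6–3.
Bolt vs Model U: Bolt preferred on 1+1 = 2 ballots; Model U wins 7–2.
Bolt vs Flux: Bolt, 5–4.
Bolt vs Model V: Bolt, 8–1.
Model U–Flux: Model U 5–4.
Model U vs Model V: Model U preferred on 4+2 = 6 ballots; Model U wins 6–3.
Flux vs Model V: Model V, 6–3.
No design is winless: Cirrus beats Model U; Bolt beats Cirrus; Model U beats Bolt; Flux beats Cirrus; Model V beats Cirrus. There is no Condorcet loser.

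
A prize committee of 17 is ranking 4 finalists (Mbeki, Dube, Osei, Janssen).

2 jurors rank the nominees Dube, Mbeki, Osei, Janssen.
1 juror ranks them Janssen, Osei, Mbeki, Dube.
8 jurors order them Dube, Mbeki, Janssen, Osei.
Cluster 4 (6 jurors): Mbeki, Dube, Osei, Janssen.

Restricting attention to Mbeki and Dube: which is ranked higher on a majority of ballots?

Ballots ranking Mbeki above Dube: 1 + 6 = 7.
Ballots ranking Dube above Mbeki: 17 − 7 = 10.
Dube wins the head-to-head 10–7.

Dube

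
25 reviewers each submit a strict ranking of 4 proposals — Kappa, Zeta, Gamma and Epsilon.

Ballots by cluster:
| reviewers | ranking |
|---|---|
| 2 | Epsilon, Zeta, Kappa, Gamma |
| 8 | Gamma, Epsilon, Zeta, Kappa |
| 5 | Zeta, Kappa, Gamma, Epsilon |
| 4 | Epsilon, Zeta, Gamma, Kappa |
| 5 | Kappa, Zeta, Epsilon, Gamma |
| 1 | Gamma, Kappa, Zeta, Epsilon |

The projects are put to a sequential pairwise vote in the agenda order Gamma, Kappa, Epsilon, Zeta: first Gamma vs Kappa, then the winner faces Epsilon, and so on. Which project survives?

Round 1: Gamma vs Kappa — 13–12, Gamma advances.
Round 2: Gamma vs Epsilon — 14–11, Gamma advances.
Round 3: Gamma vs Zeta — 9–16, Zeta advances.
The agenda winner is Zeta.

Zeta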